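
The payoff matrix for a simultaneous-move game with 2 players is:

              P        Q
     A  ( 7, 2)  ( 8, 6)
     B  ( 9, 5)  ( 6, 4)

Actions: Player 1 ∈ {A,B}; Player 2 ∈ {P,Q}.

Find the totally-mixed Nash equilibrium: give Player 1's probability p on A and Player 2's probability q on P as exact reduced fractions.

p=1/5, q=1/2

P1 indiff ⇒ q·7+(1-q)·8 = q·9+(1-q)·6 ⇒ q(-2) = (1-q)(-2) ⇒ q = 1/2
P2 indiff ⇒ p·2+(1-p)·5 = p·6+(1-p)·4 ⇒ p(-4) = (1-p)(-1) ⇒ p = 1/5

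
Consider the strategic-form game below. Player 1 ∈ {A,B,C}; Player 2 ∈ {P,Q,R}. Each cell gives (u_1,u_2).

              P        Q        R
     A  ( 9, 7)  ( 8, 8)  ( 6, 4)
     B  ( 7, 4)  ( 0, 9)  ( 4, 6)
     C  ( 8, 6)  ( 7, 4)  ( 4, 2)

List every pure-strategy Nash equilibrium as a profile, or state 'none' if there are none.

Nash profiles: (A,Q)

(A,P): not NE [P2→Q gives 8>7]
(A,Q): NE
(A,R): not NE [P2→Q gives 8>4]
(B,P): not NE [P1→A gives 9>7; P2→Q gives 9>4]
(B,Q): not NE [P1→A gives 8>0]
(B,R): not NE [P1→A gives 6>4; P2→Q gives 9>6]
(C,P): not NE [P1→A gives 9>8]
(C,Q): not NE [P1→A gives 8>7; P2→P gives 6>4]
(C,R): not NE [P1→A gives 6>4; P2→P gives 6>2]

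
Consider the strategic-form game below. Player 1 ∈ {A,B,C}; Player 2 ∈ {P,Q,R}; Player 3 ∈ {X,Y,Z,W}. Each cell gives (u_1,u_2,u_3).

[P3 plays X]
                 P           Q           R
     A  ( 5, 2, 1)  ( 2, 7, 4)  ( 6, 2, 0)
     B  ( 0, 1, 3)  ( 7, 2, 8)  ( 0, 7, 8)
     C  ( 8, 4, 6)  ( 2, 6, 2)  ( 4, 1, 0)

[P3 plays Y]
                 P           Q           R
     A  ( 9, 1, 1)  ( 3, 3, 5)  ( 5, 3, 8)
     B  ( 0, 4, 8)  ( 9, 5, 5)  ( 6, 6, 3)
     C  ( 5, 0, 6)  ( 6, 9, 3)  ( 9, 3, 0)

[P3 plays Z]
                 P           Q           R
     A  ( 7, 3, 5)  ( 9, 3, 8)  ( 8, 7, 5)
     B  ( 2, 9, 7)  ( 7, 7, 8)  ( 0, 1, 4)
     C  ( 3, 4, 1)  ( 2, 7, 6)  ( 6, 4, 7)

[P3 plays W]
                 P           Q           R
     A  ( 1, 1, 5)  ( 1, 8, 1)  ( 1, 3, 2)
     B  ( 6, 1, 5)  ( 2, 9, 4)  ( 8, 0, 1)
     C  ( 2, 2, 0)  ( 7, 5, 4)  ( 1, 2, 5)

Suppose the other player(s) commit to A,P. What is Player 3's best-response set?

BR_3 = {Z,W}

u_3(X vs A,P) = 1
u_3(Y vs A,P) = 1
u_3(Z vs A,P) = 5
u_3(W vs A,P) = 5
max payoff 5 at {Z,W}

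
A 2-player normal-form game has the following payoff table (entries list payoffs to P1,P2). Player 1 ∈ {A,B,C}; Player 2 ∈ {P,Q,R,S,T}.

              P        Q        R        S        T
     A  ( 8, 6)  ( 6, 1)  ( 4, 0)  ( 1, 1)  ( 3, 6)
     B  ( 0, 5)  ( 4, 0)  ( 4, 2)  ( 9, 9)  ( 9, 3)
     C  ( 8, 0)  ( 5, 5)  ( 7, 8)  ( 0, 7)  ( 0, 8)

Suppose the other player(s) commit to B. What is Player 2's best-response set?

BR_2 = {S}

u_2(P vs B) = 5
u_2(Q vs B) = 0
u_2(R vs B) = 2
u_2(S vs B) = 9
u_2(T vs B) = 3
max payoff 9 at {S}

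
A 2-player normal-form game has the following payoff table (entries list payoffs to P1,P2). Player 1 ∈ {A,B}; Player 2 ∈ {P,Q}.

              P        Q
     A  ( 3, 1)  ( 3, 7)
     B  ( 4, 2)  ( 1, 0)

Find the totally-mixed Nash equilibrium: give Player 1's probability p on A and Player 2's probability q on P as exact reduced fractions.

P1 indiff ⇒ q·3+(1-q)·3 = q·4+(1-q)·1 ⇒ q(-1) = (1-q)(-2) ⇒ q = 2/3
P2 indiff ⇒ p·1+(1-p)·2 = p·7+(1-p)·0 ⇒ p(-6) = (1-p)(-2) ⇒ p = 1/4

P1 mixes 1/4 on A; P2 mixes 2/3 on P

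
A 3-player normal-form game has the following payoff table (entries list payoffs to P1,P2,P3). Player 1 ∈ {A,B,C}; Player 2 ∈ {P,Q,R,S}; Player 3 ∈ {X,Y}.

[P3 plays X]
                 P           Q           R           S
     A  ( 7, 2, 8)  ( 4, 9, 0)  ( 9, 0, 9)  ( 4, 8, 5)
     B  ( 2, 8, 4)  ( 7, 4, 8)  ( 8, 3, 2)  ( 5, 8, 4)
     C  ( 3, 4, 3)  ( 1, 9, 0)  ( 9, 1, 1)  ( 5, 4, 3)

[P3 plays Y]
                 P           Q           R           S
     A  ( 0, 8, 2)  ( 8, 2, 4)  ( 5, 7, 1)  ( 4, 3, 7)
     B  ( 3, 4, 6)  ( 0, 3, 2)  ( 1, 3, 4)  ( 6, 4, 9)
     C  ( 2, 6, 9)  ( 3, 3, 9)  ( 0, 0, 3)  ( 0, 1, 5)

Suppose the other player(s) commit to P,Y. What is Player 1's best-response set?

u_1(A vs P,Y) = 0
u_1(B vs P,Y) = 3
u_1(C vs P,Y) = 2
max payoff 3 at {B}

P1 best: {B}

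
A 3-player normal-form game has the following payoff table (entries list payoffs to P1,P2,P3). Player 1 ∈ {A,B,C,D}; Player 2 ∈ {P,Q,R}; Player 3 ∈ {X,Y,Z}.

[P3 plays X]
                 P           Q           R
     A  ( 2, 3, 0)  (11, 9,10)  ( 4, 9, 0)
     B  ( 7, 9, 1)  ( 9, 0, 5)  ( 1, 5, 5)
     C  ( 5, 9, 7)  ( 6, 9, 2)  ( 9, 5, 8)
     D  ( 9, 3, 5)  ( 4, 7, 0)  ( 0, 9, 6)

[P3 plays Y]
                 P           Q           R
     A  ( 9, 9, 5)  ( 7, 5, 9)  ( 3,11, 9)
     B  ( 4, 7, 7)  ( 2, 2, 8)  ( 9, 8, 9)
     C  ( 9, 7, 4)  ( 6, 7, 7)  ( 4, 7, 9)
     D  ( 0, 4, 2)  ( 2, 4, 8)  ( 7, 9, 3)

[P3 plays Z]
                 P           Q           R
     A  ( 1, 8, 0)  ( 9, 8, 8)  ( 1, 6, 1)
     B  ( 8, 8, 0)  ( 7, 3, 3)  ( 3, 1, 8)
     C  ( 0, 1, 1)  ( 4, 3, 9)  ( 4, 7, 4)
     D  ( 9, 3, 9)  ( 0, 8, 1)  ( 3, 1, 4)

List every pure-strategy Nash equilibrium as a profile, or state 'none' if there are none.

PSNE = {(A,Q,X), (B,R,Y)}

(A,P,X): not NE [P1→D gives 9>2; P2→R gives 9>3; P3→Y gives 5>0]
(A,P,Y): not NE [P2→R gives 11>9]
(A,P,Z): not NE [P1→D gives 9>1; P3→Y gives 5>0]
(A,Q,X): NE
(A,Q,Y): not NE [P2→R gives 11>5; P3→X gives 10>9]
(A,Q,Z): not NE [P3→X gives 10>8]
(A,R,X): not NE [P1→C gives 9>4; P3→Y gives 9>0]
(A,R,Y): not NE [P1→B gives 9>3]
(A,R,Z): not NE [P1→C gives 4>1; P2→Q gives 8>6; P3→Y gives 9>1]
(B,P,X): not NE [P1→D gives 9>7; P3→Y gives 7>1]
(B,P,Y): not NE [P1→C gives 9>4; P2→R gives 8>7]
(B,P,Z): not NE [P1→D gives 9>8; P3→Y gives 7>0]
(B,Q,X): not NE [P1→A gives 11>9; P2→P gives 9>0; P3→Y gives 8>5]
(B,Q,Y): not NE [P1→A gives 7>2; P2→R gives 8>2]
(B,Q,Z): not NE [P1→A gives 9>7; P2→P gives 8>3; P3→Y gives 8>3]
(B,R,X): not NE [P1→C gives 9>1; P2→P gives 9>5; P3→Y gives 9>5]
(B,R,Y): NE
(B,R,Z): not NE [P1→C gives 4>3; P2→P gives 8>1; P3→Y gives 9>8]
(C,P,X): not NE [P1→D gives 9>5]
(C,P,Y): not NE [P3→X gives 7>4]
(C,P,Z): not NE [P1→D gives 9>0; P2→R gives 7>1; P3→X gives 7>1]
(C,Q,X): not NE [P1→A gives 11>6; P3→Z gives 9>2]
(C,Q,Y): not NE [P1→A gives 7>6; P3→Z gives 9>7]
(C,Q,Z): not NE [P1→A gives 9>4; P2→R gives 7>3]
(C,R,X): not NE [P2→Q gives 9>5; P3→Y gives 9>8]
(C,R,Y): not NE [P1→B gives 9>4]
(C,R,Z): not NE [P3→Y gives 9>4]
(D,P,X): not NE [P2→R gives 9>3; P3→Z gives 9>5]
(D,P,Y): not NE [P1→C gives 9>0; P2→R gives 9>4; P3→Z gives 9>2]
(D,P,Z): not NE [P2→Q gives 8>3]
(D,Q,X): not NE [P1→A gives 11>4; P2→R gives 9>7; P3→Y gives 8>0]
(D,Q,Y): not NE [P1→A gives 7>2; P2→R gives 9>4]
(D,Q,Z): not NE [P1→A gives 9>0; P3→Y gives 8>1]
(D,R,X): not NE [P1→C gives 9>0]
(D,R,Y): not NE [P1→B gives 9>7; P3→X gives 6>3]
(D,R,Z): not NE [P1→C gives 4>3; P2→Q gives 8>1; P3→X gives 6>4]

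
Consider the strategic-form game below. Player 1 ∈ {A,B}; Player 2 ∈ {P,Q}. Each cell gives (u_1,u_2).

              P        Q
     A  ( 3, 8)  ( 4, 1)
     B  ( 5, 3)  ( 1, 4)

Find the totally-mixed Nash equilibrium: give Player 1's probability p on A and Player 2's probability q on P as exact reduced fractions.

(p,q) = (1/8, 3/5)

P1 indiff ⇒ q·3+(1-q)·4 = q·5+(1-q)·1 ⇒ q(-2) = (1-q)(-3) ⇒ q = 3/5
P2 indiff ⇒ p·8+(1-p)·3 = p·1+(1-p)·4 ⇒ p(7) = (1-p)(1) ⇒ p = 1/8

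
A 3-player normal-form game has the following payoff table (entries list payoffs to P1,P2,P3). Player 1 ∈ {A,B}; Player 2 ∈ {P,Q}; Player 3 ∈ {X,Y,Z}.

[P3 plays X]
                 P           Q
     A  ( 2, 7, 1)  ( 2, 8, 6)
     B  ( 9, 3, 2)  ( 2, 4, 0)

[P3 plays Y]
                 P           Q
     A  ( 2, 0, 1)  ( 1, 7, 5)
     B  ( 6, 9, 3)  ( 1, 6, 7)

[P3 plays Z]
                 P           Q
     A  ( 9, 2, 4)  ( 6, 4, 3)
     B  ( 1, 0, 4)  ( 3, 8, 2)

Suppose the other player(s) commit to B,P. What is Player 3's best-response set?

P3 best: {Z}

u_3(X vs B,P) = 2
u_3(Y vs B,P) = 3
u_3(Z vs B,P) = 4
max payoff 4 at {Z}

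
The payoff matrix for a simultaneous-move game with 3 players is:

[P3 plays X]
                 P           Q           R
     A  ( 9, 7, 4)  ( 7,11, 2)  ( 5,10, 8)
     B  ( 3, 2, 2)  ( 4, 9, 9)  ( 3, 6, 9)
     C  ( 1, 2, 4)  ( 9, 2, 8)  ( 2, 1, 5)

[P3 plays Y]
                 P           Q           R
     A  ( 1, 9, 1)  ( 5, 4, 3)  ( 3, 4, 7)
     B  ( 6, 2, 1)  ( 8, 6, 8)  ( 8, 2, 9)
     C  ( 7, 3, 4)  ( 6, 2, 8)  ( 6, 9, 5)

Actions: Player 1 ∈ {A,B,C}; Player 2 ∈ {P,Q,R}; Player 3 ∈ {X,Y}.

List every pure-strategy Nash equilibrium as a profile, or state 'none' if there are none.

(A,P,X): not NE [P2→Q gives 11>7]
(A,P,Y): not NE [P1→C gives 7>1; P3→X gives 4>1]
(A,Q,X): not NE [P1→C gives 9>7; P3→Y gives 3>2]
(A,Q,Y): not NE [P1→B gives 8>5; P2→P gives 9>4]
(A,R,X): not NE [P2→Q gives 11>10]
(A,R,Y): not NE [P1→B gives 8>3; P2→P gives 9>4; P3→X gives 8>7]
(B,P,X): not NE [P1→A gives 9>3; P2→Q gives 9>2]
(B,P,Y): not NE [P1→C gives 7>6; P2→Q gives 6>2; P3→X gives 2>1]
(B,Q,X): not NE [P1→C gives 9>4]
(B,Q,Y): not NE [P3→X gives 9>8]
(B,R,X): not NE [P1→A gives 5>3; P2→Q gives 9>6]
(B,R,Y): not NE [P2→Q gives 6>2]
(C,P,X): not NE [P1→A gives 9>1]
(C,P,Y): not NE [P2→R gives 9>3]
(C,Q,X): NE
(C,Q,Y): not NE [P1→B gives 8>6; P2→R gives 9>2]
(C,R,X): not NE [P1→A gives 5>2; P2→Q gives 2>1]
(C,R,Y): not NE [P1→B gives 8>6]

PSNE = {(C,Q,X)}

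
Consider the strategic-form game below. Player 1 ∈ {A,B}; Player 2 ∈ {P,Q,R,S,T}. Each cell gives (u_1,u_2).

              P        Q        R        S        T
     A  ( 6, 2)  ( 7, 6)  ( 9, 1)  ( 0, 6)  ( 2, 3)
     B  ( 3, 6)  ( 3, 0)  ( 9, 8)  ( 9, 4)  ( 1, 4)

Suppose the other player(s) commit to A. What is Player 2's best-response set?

u_2(P vs A) = 2
u_2(Q vs A) = 6
u_2(R vs A) = 1
u_2(S vs A) = 6
u_2(T vs A) = 3
max payoff 6 at {Q,S}

argmax u_2 = {Q,S}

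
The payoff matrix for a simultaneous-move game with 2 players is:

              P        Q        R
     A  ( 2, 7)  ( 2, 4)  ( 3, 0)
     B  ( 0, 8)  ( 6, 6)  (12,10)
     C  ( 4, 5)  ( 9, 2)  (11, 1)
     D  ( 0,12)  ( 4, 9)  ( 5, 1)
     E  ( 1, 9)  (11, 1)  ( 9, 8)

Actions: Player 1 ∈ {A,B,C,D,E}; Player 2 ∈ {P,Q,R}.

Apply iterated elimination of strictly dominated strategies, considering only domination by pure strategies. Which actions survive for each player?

Survivors P1:{B,C} P2:{P,R}

P1 drop A (C beats it: P:4>2 Q:9>2 R:11>3)
P1 drop D (C beats it: P:4>0 Q:9>4 R:11>5)
P2 drop Q (P beats it: B:8>6 C:5>2 E:9>1)
P1 drop E (C beats it: P:4>1 R:11>9)
P1→{B,C} P2→{P,R}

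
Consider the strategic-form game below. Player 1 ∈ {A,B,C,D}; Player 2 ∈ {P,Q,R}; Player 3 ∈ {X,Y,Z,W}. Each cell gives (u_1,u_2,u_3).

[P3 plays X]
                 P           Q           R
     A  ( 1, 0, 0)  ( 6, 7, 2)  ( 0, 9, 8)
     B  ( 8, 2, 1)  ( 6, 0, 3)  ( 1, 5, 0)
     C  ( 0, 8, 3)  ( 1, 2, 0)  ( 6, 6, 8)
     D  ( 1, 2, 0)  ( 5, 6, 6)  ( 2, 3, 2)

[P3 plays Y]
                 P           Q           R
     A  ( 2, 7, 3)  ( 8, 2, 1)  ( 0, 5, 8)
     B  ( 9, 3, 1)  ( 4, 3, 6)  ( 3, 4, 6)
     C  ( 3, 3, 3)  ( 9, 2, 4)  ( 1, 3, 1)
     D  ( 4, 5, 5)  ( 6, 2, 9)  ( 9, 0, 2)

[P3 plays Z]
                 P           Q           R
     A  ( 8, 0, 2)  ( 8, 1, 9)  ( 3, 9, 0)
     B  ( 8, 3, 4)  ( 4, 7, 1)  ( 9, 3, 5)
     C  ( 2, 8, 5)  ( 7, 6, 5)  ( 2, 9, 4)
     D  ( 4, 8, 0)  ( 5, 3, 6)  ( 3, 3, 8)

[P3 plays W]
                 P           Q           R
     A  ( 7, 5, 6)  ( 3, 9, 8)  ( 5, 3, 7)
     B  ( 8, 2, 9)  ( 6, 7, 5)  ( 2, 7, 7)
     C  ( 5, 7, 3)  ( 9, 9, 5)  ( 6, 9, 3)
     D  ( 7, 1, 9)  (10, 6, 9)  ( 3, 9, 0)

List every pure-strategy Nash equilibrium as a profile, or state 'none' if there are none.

No pure NE.

(A,P,X): not NE [P1→B gives 8>1; P2→R gives 9>0; P3→W gives 6>0]
(A,P,Y): not NE [P1→B gives 9>2; P3→W gives 6>3]
(A,P,Z): not NE [P2→R gives 9>0; P3→W gives 6>2]
(A,P,W): not NE [P1→B gives 8>7; P2→Q gives 9>5]
(A,Q,X): not NE [P2→R gives 9>7; P3→Z gives 9>2]
(A,Q,Y): not NE [P1→C gives 9>8; P2→P gives 7>2; P3→Z gives 9>1]
(A,Q,Z): not NE [P2→R gives 9>1]
(A,Q,W): not NE [P1→D gives 10>3; P3→Z gives 9>8]
(A,R,X): not NE [P1→C gives 6>0]
(A,R,Y): not NE [P1→D gives 9>0; P2→P gives 7>5]
(A,R,Z): not NE [P1→B gives 9>3; P3→Y gives 8>0]
(A,R,W): not NE [P1→C gives 6>5; P2→Q gives 9>3; P3→Y gives 8>7]
(B,P,X): not NE [P2→R gives 5>2; P3→W gives 9>1]
(B,P,Y): not NE [P2→R gives 4>3; P3→W gives 9>1]
(B,P,Z): not NE [P2→Q gives 7>3; P3→W gives 9>4]
(B,P,W): not NE [P2→R gives 7>2]
(B,Q,X): not NE [P2→R gives 5>0; P3→Y gives 6>3]
(B,Q,Y): not NE [P1→C gives 9>4; P2→R gives 4>3]
(B,Q,Z): not NE [P1→A gives 8>4; P3→Y gives 6>1]
(B,Q,W): not NE [P1→D gives 10>6; P3→Y gives 6>5]
(B,R,X): not NE [P1→C gives 6>1; P3→W gives 7>0]
(B,R,Y): not NE [P1→D gives 9>3; P3→W gives 7>6]
(B,R,Z): not NE [P2→Q gives 7>3; P3→W gives 7>5]
(B,R,W): not NE [P1→C gives 6>2]
(C,P,X): not NE [P1→B gives 8>0; P3→Z gives 5>3]
(C,P,Y): not NE [P1→B gives 9>3; P3→Z gives 5>3]
(C,P,Z): not NE [P1→B gives 8>2; P2→R gives 9>8]
(C,P,W): not NE [P1→B gives 8>5; P2→R gives 9>7; P3→Z gives 5>3]
(C,Q,X): not NE [P1→B gives 6>1; P2→P gives 8>2; P3→W gives 5>0]
(C,Q,Y): not NE [P2→R gives 3>2; P3→W gives 5>4]
(C,Q,Z): not NE [P1→A gives 8>7; P2→R gives 9>6]
(C,Q,W): not NE [P1→D gives 10>9]
(C,R,X): not NE [P2→P gives 8>6]
(C,R,Y): not NE [P1→D gives 9>1; P3→X gives 8>1]
(C,R,Z): not NE [P1→B gives 9>2; P3→X gives 8>4]
(C,R,W): not NE [P3→X gives 8>3]
(D,P,X): not NE [P1→B gives 8>1; P2→Q gives 6>2; P3→W gives 9>0]
(D,P,Y): not NE [P1→B gives 9>4; P3→W gives 9>5]
(D,P,Z): not NE [P1→B gives 8>4; P3→W gives 9>0]
(D,P,W): not NE [P1→B gives 8>7; P2→R gives 9>1]
(D,Q,X): not NE [P1→B gives 6>5; P3→W gives 9>6]
(D,Q,Y): not NE [P1→C gives 9>6; P2→P gives 5>2]
(D,Q,Z): not NE [P1→A gives 8>5; P2→P gives 8>3; P3→W gives 9>6]
(D,Q,W): not NE [P2→R gives 9>6]
(D,R,X): not NE [P1→C gives 6>2; P2→Q gives 6>3; P3→Z gives 8>2]
(D,R,Y): not NE [P2→P gives 5>0; P3→Z gives 8>2]
(D,R,Z): not NE [P1→B gives 9>3; P2→P gives 8>3]
(D,R,W): not NE [P1→C gives 6>3; P3→Z gives 8>0]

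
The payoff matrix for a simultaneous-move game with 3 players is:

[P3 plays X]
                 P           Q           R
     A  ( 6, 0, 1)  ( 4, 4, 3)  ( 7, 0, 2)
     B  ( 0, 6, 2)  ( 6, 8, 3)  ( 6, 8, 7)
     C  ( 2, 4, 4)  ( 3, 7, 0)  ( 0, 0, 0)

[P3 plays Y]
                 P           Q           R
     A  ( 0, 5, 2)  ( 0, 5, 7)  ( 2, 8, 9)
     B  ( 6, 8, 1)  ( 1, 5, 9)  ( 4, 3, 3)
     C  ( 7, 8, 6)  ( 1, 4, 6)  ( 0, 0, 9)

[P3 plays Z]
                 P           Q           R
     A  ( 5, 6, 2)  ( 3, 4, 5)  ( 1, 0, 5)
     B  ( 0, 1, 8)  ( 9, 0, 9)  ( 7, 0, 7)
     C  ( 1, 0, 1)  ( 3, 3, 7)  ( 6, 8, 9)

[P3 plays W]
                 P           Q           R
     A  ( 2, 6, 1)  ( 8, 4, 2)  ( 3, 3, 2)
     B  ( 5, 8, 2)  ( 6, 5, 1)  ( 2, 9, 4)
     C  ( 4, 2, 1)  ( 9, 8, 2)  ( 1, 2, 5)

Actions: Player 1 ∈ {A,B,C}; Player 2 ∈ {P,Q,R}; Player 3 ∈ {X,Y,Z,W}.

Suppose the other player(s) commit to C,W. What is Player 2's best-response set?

P2 best: {Q}

u_2(P vs C,W) = 2
u_2(Q vs C,W) = 8
u_2(R vs C,W) = 2
max payoff 8 at {Q}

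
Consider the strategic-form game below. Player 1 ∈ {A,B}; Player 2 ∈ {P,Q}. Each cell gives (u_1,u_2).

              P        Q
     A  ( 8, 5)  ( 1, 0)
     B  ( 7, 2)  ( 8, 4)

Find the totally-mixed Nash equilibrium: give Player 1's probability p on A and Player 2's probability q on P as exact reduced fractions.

(p,q) = (2/7, 7/8)

P1 indiff ⇒ q·8+(1-q)·1 = q·7+(1-q)·8 ⇒ q(1) = (1-q)(7) ⇒ q = 7/8
P2 indiff ⇒ p·5+(1-p)·2 = p·0+(1-p)·4 ⇒ p(5) = (1-p)(2) ⇒ p = 2/7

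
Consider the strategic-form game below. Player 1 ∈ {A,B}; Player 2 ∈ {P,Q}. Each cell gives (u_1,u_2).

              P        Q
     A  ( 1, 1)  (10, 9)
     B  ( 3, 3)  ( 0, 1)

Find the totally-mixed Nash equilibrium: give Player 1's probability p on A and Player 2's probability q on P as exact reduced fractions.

P1 mixes 1/5 on A; P2 mixes 5/6 on P

P1 indiff ⇒ q·1+(1-q)·10 = q·3+(1-q)·0 ⇒ q(-2) = (1-q)(-10) ⇒ q = 5/6
P2 indiff ⇒ p·1+(1-p)·3 = p·9+(1-p)·1 ⇒ p(-8) = (1-p)(-2) ⇒ p = 1/5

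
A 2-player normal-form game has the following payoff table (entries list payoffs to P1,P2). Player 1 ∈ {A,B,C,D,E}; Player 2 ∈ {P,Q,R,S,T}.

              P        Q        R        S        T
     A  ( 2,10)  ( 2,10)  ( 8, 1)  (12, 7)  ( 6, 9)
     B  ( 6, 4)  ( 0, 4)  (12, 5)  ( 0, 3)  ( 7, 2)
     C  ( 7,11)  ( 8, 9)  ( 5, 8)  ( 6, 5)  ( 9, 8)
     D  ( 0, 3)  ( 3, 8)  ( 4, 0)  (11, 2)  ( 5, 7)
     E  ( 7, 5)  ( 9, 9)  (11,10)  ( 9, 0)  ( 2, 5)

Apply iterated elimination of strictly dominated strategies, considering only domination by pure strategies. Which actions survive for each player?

P2 drop S (P beats it: A:10>7 B:4>3 C:11>5 D:3>2 E:5>0)
P1 drop D (C beats it: P:7>0 Q:8>3 R:5>4 T:9>5)
P2 drop T (Q beats it: A:10>9 B:4>2 C:9>8 E:9>5)
P1 drop A (E beats it: P:7>2 Q:9>2 R:11>8)
P1→{B,C,E} P2→{P,Q,R}

Remaining: P1:{B,C,E} P2:{P,Q,R}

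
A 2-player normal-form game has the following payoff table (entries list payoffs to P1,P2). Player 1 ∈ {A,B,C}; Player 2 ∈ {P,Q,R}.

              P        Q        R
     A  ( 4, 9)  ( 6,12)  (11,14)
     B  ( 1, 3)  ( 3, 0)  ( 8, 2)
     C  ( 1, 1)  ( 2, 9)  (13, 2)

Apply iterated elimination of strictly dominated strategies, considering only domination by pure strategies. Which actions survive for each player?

IESDS → P1:{A,C} P2:{Q,R}

P1 drop B (A beats it: P:4>1 Q:6>3 R:11>8)
P2 drop P (Q beats it: A:12>9 C:9>1)
P1→{A,C} P2→{Q,R}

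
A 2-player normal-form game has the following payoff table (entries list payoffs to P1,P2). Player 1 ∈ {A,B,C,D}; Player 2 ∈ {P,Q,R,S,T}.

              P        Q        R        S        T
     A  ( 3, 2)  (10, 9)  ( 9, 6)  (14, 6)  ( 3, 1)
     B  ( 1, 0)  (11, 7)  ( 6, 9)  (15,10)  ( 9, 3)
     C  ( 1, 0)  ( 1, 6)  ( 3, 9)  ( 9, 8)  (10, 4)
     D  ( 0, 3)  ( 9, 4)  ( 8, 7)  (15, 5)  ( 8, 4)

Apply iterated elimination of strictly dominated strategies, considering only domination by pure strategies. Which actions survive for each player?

Remaining: P1:{A,B,D} P2:{Q,R,S}

P2 drop P (Q beats it: A:9>2 B:7>0 C:6>0 D:4>3)
P2 drop T (R beats it: A:6>1 B:9>3 C:9>4 D:7>4)
P1 drop C (A beats it: Q:10>1 R:9>3 S:14>9)
P1→{A,B,D} P2→{Q,R,S}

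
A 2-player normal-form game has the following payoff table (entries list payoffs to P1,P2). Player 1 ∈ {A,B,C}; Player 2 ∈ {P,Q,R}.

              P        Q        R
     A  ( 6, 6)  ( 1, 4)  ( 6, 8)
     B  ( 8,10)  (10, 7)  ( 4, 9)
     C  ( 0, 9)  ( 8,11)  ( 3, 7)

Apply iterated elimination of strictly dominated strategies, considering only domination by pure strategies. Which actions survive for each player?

P1 drop C (B beats it: P:8>0 Q:10>8 R:4>3)
P2 drop Q (P beats it: A:6>4 B:10>7)
P1→{A,B} P2→{P,R}

Remaining: P1:{A,B} P2:{P,R}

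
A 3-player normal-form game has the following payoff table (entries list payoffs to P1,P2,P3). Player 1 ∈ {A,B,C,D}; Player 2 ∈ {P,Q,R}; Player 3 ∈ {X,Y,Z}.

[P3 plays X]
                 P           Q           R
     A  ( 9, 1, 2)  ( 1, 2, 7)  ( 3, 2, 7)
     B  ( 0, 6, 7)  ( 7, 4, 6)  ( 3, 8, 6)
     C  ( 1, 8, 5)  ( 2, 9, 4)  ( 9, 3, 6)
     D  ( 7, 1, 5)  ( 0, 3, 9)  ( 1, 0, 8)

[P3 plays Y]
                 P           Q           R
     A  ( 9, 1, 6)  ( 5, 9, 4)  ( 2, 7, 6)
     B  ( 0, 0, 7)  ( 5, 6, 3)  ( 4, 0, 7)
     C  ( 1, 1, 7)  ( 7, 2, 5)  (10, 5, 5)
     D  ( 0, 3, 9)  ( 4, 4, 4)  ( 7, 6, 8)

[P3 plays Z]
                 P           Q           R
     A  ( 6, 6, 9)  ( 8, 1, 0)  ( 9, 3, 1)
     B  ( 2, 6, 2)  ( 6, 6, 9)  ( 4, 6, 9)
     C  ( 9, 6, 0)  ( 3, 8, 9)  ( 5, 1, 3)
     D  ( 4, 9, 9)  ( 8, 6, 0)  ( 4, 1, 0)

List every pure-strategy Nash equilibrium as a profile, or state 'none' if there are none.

(A,P,X): not NE [P2→R gives 2>1; P3→Z gives 9>2]
(A,P,Y): not NE [P2→Q gives 9>1; P3→Z gives 9>6]
(A,P,Z): not NE [P1→C gives 9>6]
(A,Q,X): not NE [P1→B gives 7>1]
(A,Q,Y): not NE [P1→C gives 7>5; P3→X gives 7>4]
(A,Q,Z): not NE [P2→P gives 6>1; P3→X gives 7>0]
(A,R,X): not NE [P1→C gives 9>3]
(A,R,Y): not NE [P1→C gives 10>2; P2→Q gives 9>7; P3→X gives 7>6]
(A,R,Z): not NE [P2→P gives 6>3; P3→X gives 7>1]
(B,P,X): not NE [P1→A gives 9>0; P2→R gives 8>6]
(B,P,Y): not NE [P1→A gives 9>0; P2→Q gives 6>0]
(B,P,Z): not NE [P1→C gives 9>2; P3→Y gives 7>2]
(B,Q,X): not NE [P2→R gives 8>4; P3→Z gives 9>6]
(B,Q,Y): not NE [P1→C gives 7>5; P3→Z gives 9>3]
(B,Q,Z): not NE [P1→D gives 8>6]
(B,R,X): not NE [P1→C gives 9>3; P3→Z gives 9>6]
(B,R,Y): not NE [P1→C gives 10>4; P2→Q gives 6>0; P3→Z gives 9>7]
(B,R,Z): not NE [P1→A gives 9>4]
(C,P,X): not NE [P1→A gives 9>1; P2→Q gives 9>8; P3→Y gives 7>5]
(C,P,Y): not NE [P1→A gives 9>1; P2→R gives 5>1]
(C,P,Z): not NE [P2→Q gives 8>6; P3→Y gives 7>0]
(C,Q,X): not NE [P1→B gives 7>2; P3→Z gives 9>4]
(C,Q,Y): not NE [P2→R gives 5>2; P3→Z gives 9>5]
(C,Q,Z): not NE [P1→D gives 8>3]
(C,R,X): not NE [P2→Q gives 9>3]
(C,R,Y): not NE [P3→X gives 6>5]
(C,R,Z): not NE [P1→A gives 9>5; P2→Q gives 8>1; P3→X gives 6>3]
(D,P,X): not NE [P1→A gives 9>7; P2→Q gives 3>1; P3→Z gives 9>5]
(D,P,Y): not NE [P1→A gives 9>0; P2→R gives 6>3]
(D,P,Z): not NE [P1→C gives 9>4]
(D,Q,X): not NE [P1→B gives 7>0]
(D,Q,Y): not NE [P1→C gives 7>4; P2→R gives 6>4; P3→X gives 9>4]
(D,Q,Z): not NE [P2→P gives 9>6; P3→X gives 9>0]
(D,R,X): not NE [P1→C gives 9>1; P2→Q gives 3>0]
(D,R,Y): not NE [P1→C gives 10>7]
(D,R,Z): not NE [P1→A gives 9>4; P2→P gives 9>1; P3→Y gives 8>0]

No pure NE.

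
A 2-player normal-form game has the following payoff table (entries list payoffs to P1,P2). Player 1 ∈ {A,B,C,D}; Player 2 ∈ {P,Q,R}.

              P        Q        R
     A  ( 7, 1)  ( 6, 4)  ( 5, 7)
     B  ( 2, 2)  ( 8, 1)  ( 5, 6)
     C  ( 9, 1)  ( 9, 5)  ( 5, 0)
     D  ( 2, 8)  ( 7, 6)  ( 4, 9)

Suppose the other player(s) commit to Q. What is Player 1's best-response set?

u_1(A vs Q) = 6
u_1(B vs Q) = 8
u_1(C vs Q) = 9
u_1(D vs Q) = 7
max payoff 9 at {C}

BR_1 = {C}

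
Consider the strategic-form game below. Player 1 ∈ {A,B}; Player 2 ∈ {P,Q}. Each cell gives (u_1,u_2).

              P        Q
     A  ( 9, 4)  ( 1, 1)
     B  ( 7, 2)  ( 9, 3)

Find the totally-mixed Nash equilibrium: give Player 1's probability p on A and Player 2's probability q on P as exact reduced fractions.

P1 indiff ⇒ q·9+(1-q)·1 = q·7+(1-q)·9 ⇒ q(2) = (1-q)(8) ⇒ q = 4/5
P2 indiff ⇒ p·4+(1-p)·2 = p·1+(1-p)·3 ⇒ p(3) = (1-p)(1) ⇒ p = 1/4

p=1/4, q=4/5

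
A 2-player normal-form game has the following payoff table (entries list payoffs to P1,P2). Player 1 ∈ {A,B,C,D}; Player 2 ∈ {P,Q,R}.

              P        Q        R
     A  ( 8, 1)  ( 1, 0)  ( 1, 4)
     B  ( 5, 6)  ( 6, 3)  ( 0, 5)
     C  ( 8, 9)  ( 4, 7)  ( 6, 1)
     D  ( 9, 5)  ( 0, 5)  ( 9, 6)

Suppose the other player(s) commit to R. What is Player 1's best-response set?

BR_1 = {D}

u_1(A vs R) = 1
u_1(B vs R) = 0
u_1(C vs R) = 6
u_1(D vs R) = 9
max payoff 9 at {D}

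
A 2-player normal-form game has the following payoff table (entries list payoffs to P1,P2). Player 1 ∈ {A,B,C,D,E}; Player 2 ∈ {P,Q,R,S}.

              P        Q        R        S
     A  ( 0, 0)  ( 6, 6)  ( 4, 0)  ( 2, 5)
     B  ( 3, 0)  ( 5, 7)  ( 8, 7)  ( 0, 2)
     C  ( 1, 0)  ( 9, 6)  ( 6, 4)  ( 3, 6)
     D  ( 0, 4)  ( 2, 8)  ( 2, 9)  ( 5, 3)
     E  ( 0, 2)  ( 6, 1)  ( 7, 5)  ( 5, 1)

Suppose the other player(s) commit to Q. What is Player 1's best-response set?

argmax u_1 = {C}

u_1(A vs Q) = 6
u_1(B vs Q) = 5
u_1(C vs Q) = 9
u_1(D vs Q) = 2
u_1(E vs Q) = 6
max payoff 9 at {C}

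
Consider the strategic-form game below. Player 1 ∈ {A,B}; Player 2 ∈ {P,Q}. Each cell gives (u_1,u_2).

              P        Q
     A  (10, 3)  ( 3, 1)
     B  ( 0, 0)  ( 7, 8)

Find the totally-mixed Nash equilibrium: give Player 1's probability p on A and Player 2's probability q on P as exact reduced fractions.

P1 mixes 4/5 on A; P2 mixes 2/7 on P

P1 indiff ⇒ q·10+(1-q)·3 = q·0+(1-q)·7 ⇒ q(10) = (1-q)(4) ⇒ q = 2/7
P2 indiff ⇒ p·3+(1-p)·0 = p·1+(1-p)·8 ⇒ p(2) = (1-p)(8) ⇒ p = 4/5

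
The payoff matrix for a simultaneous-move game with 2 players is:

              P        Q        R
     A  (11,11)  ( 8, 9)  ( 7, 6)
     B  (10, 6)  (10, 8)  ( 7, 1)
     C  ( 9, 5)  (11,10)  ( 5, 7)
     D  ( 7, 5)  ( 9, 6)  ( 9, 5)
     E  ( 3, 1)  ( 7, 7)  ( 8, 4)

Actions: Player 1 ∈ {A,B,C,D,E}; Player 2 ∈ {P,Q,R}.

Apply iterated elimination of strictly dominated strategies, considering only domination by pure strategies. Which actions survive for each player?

IESDS → P1:{A,B,C} P2:{P,Q}

P1 drop E (D beats it: P:7>3 Q:9>7 R:9>8)
P2 drop R (Q beats it: A:9>6 B:8>1 C:10>7 D:6>5)
P1 drop D (B beats it: P:10>7 Q:10>9)
P1→{A,B,C} P2→{P,Q}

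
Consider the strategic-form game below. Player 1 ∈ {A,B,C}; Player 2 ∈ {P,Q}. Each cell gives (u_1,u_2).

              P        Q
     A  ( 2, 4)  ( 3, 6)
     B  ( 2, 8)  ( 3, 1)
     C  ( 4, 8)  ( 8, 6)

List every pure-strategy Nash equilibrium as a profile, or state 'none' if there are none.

(A,P): not NE [P1→C gives 4>2; P2→Q gives 6>4]
(A,Q): not NE [P1→C gives 8>3]
(B,P): not NE [P1→C gives 4>2]
(B,Q): not NE [P1→C gives 8>3; P2→P gives 8>1]
(C,P): NE
(C,Q): not NE [P2→P gives 8>6]

NE set: (C,P)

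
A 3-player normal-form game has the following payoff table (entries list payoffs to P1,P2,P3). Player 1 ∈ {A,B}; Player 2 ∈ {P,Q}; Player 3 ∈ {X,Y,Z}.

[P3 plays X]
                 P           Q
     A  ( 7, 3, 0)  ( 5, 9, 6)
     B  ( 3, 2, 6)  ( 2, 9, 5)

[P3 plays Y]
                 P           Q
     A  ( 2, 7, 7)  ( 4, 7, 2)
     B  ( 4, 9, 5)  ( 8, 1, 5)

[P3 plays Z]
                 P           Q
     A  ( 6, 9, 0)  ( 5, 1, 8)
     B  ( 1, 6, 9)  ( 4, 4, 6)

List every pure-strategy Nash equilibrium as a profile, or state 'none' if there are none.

(A,P,X): not NE [P2→Q gives 9>3; P3→Y gives 7>0]
(A,P,Y): not NE [P1→B gives 4>2]
(A,P,Z): not NE [P3→Y gives 7>0]
(A,Q,X): not NE [P3→Z gives 8>6]
(A,Q,Y): not NE [P1→B gives 8>4; P3→Z gives 8>2]
(A,Q,Z): not NE [P2→P gives 9>1]
(B,P,X): not NE [P1→A gives 7>3; P2→Q gives 9>2; P3→Z gives 9>6]
(B,P,Y): not NE [P3→Z gives 9>5]
(B,P,Z): not NE [P1→A gives 6>1]
(B,Q,X): not NE [P1→A gives 5>2; P3→Z gives 6>5]
(B,Q,Y): not NE [P2→P gives 9>1; P3→Z gives 6>5]
(B,Q,Z): not NE [P1→A gives 5>4; P2→P gives 6>4]

PSNE: ∅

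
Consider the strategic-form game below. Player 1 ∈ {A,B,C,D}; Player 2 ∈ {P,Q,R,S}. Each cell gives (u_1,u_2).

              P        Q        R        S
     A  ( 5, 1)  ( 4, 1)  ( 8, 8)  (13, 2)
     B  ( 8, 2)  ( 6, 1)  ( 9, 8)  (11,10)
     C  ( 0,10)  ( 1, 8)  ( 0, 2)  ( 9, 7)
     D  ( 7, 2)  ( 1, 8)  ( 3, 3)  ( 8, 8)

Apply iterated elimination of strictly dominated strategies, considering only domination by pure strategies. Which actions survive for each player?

Survivors P1:{A,B} P2:{R,S}

P1 drop C (A beats it: P:5>0 Q:4>1 R:8>0 S:13>9)
P1 drop D (B beats it: P:8>7 Q:6>1 R:9>3 S:11>8)
P2 drop P (R beats it: A:8>1 B:8>2)
P2 drop Q (R beats it: A:8>1 B:8>1)
P1→{A,B} P2→{R,S}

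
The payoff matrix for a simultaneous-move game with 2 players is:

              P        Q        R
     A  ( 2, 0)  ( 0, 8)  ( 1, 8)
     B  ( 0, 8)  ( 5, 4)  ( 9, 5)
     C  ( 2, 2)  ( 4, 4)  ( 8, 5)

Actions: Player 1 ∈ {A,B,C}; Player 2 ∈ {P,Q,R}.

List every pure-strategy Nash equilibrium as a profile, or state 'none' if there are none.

No pure NE.

(A,P): not NE [P2→R gives 8>0]
(A,Q): not NE [P1→B gives 5>0]
(A,R): not NE [P1→B gives 9>1]
(B,P): not NE [P1→C gives 2>0]
(B,Q): not NE [P2→P gives 8>4]
(B,R): not NE [P2→P gives 8>5]
(C,P): not NE [P2→R gives 5>2]
(C,Q): not NE [P1→B gives 5>4; P2→R gives 5>4]
(C,R): not NE [P1→B gives 9>8]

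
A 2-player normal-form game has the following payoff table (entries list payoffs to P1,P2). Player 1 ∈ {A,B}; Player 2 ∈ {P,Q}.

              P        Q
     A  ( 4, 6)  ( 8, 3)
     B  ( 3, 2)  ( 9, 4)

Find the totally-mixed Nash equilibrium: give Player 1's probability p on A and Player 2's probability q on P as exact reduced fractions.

P1 indiff ⇒ q·4+(1-q)·8 = q·3+(1-q)·9 ⇒ q(1) = (1-q)(1) ⇒ q = 1/2
P2 indiff ⇒ p·6+(1-p)·2 = p·3+(1-p)·4 ⇒ p(3) = (1-p)(2) ⇒ p = 2/5

(p,q) = (2/5, 1/2)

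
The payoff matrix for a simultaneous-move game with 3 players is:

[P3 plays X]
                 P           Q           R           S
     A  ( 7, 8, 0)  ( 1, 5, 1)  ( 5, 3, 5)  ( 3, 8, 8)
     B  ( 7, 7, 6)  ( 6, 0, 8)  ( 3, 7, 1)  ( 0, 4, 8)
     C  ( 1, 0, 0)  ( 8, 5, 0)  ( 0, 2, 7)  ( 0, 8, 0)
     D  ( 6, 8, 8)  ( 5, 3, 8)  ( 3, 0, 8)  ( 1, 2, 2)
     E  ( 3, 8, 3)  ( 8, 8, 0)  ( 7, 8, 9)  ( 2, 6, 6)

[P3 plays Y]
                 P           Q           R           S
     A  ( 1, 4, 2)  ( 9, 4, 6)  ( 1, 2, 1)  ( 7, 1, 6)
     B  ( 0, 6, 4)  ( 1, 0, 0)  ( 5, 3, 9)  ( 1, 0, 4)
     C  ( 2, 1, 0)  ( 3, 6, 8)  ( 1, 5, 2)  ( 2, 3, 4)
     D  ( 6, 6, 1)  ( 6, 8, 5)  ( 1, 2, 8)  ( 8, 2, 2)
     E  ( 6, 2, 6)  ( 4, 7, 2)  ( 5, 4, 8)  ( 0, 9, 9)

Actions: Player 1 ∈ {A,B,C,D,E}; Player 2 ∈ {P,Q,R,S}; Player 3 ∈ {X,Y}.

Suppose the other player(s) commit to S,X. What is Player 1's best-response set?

argmax u_1 = {A}

u_1(A vs S,X) = 3
u_1(B vs S,X) = 0
u_1(C vs S,X) = 0
u_1(D vs S,X) = 1
u_1(E vs S,X) = 2
max payoff 3 at {A}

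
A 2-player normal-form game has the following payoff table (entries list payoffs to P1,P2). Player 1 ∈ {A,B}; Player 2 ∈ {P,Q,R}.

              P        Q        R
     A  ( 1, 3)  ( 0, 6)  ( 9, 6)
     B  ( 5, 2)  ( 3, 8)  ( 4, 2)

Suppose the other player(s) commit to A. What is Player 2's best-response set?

u_2(P vs A) = 3
u_2(Q vs A) = 6
u_2(R vs A) = 6
max payoff 6 at {Q,R}

BR_2 = {Q,R}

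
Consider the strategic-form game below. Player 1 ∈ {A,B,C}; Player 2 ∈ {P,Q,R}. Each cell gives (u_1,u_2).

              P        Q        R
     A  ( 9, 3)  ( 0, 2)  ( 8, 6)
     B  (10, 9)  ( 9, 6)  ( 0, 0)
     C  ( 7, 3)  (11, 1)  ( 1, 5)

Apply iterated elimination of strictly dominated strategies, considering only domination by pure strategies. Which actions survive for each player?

IESDS → P1:{A,B} P2:{P,R}

P2 drop Q (P beats it: A:3>2 B:9>6 C:3>1)
P1 drop C (A beats it: P:9>7 R:8>1)
P1→{A,B} P2→{P,R}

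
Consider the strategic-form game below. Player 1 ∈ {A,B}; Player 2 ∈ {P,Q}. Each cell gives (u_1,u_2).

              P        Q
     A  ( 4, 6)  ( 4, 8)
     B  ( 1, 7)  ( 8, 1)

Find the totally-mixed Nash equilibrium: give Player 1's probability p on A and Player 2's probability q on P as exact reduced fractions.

P1 mixes 3/4 on A; P2 mixes 4/7 on P

P1 indiff ⇒ q·4+(1-q)·4 = q·1+(1-q)·8 ⇒ q(3) = (1-q)(4) ⇒ q = 4/7
P2 indiff ⇒ p·6+(1-p)·7 = p·8+(1-p)·1 ⇒ p(-2) = (1-p)(-6) ⇒ p = 3/4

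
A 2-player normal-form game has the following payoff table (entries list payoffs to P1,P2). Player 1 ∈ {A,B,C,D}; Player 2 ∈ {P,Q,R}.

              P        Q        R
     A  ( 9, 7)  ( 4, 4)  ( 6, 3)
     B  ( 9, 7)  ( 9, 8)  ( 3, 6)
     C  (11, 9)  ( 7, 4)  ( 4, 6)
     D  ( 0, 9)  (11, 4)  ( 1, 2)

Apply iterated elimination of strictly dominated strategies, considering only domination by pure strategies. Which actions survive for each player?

P2 drop R (P beats it: A:7>3 B:7>6 C:9>6 D:9>2)
P1 drop A (C beats it: P:11>9 Q:7>4)
P1→{B,C,D} P2→{P,Q}

Survivors P1:{B,C,D} P2:{P,Q}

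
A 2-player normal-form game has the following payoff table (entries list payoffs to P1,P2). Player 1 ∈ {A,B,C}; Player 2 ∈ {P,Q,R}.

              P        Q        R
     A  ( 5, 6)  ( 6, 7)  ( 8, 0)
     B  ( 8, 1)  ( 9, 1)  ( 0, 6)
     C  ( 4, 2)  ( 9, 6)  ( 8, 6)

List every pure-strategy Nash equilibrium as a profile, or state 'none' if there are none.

Nash profiles: (C,Q), (C,R)

(A,P): not NE [P1→B gives 8>5; P2→Q gives 7>6]
(A,Q): not NE [P1→C gives 9>6]
(A,R): not NE [P2→Q gives 7>0]
(B,P): not NE [P2→R gives 6>1]
(B,Q): not NE [P2→R gives 6>1]
(B,R): not NE [P1→C gives 8>0]
(C,P): not NE [P1→B gives 8>4; P2→R gives 6>2]
(C,Q): NE
(C,R): NE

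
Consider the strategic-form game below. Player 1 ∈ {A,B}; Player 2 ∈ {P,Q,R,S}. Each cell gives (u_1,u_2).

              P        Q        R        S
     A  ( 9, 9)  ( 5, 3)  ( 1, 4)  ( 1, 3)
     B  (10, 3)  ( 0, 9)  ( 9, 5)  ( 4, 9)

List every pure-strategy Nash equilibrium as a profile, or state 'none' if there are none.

(A,P): not NE [P1→B gives 10>9]
(A,Q): not NE [P2→P gives 9>3]
(A,R): not NE [P1→B gives 9>1; P2→P gives 9>4]
(A,S): not NE [P1→B gives 4>1; P2→P gives 9>3]
(B,P): not NE [P2→S gives 9>3]
(B,Q): not NE [P1→A gives 5>0]
(B,R): not NE [P2→S gives 9>5]
(B,S): NE

NE set: (B,S)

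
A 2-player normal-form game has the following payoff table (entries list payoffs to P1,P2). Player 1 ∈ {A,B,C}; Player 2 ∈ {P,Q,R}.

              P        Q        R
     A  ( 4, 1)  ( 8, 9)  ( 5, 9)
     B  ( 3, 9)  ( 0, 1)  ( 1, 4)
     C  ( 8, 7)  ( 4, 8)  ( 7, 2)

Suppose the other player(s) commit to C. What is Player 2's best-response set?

P2 best: {Q}

u_2(P vs C) = 7
u_2(Q vs C) = 8
u_2(R vs C) = 2
max payoff 8 at {Q}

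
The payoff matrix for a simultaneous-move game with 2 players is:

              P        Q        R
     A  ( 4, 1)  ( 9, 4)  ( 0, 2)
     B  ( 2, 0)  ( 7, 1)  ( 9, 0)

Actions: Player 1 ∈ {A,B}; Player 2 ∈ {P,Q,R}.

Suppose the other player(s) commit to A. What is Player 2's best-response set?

BR_2 = {Q}

u_2(P vs A) = 1
u_2(Q vs A) = 4
u_2(R vs A) = 2
max payoff 4 at {Q}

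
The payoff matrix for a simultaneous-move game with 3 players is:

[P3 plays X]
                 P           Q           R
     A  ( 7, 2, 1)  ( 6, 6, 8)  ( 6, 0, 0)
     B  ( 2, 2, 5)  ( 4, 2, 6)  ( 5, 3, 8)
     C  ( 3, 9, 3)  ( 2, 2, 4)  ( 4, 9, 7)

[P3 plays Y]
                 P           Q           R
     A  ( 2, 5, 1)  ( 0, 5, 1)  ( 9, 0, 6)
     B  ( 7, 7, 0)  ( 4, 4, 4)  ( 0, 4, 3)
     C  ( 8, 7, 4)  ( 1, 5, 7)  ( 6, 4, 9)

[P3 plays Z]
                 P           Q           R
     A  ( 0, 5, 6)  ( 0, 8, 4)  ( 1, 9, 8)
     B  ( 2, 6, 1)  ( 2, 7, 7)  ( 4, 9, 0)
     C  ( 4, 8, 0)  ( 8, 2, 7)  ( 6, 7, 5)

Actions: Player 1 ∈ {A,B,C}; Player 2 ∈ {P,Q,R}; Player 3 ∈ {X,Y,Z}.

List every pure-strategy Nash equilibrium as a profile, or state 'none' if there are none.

(A,P,X): not NE [P2→Q gives 6>2; P3→Z gives 6>1]
(A,P,Y): not NE [P1→C gives 8>2; P3→Z gives 6>1]
(A,P,Z): not NE [P1→C gives 4>0; P2→R gives 9>5]
(A,Q,X): NE
(A,Q,Y): not NE [P1→B gives 4>0; P3→X gives 8>1]
(A,Q,Z): not NE [P1→C gives 8>0; P2→R gives 9>8; P3→X gives 8>4]
(A,R,X): not NE [P2→Q gives 6>0; P3→Z gives 8>0]
(A,R,Y): not NE [P2→Q gives 5>0; P3→Z gives 8>6]
(A,R,Z): not NE [P1→C gives 6>1]
(B,P,X): not NE [P1→A gives 7>2; P2→R gives 3>2]
(B,P,Y): not NE [P1→C gives 8>7; P3→X gives 5>0]
(B,P,Z): not NE [P1→C gives 4>2; P2→R gives 9>6; P3→X gives 5>1]
(B,Q,X): not NE [P1→A gives 6>4; P2→R gives 3>2; P3→Z gives 7>6]
(B,Q,Y): not NE [P2→P gives 7>4; P3→Z gives 7>4]
(B,Q,Z): not NE [P1→C gives 8>2; P2→R gives 9>7]
(B,R,X): not NE [P1→A gives 6>5]
(B,R,Y): not NE [P1→A gives 9>0; P2→P gives 7>4; P3→X gives 8>3]
(B,R,Z): not NE [P1→C gives 6>4; P3→X gives 8>0]
(C,P,X): not NE [P1→A gives 7>3; P3→Y gives 4>3]
(C,P,Y): NE
(C,P,Z): not NE [P3→Y gives 4>0]
(C,Q,X): not NE [P1→A gives 6>2; P2→R gives 9>2; P3→Z gives 7>4]
(C,Q,Y): not NE [P1→B gives 4>1; P2→P gives 7>5]
(C,Q,Z): not NE [P2→P gives 8>2]
(C,R,X): not NE [P1→A gives 6>4; P3→Y gives 9>7]
(C,R,Y): not NE [P1→A gives 9>6; P2→P gives 7>4]
(C,R,Z): not NE [P2→P gives 8>7; P3→Y gives 9>5]

Nash profiles: (A,Q,X), (C,P,Y)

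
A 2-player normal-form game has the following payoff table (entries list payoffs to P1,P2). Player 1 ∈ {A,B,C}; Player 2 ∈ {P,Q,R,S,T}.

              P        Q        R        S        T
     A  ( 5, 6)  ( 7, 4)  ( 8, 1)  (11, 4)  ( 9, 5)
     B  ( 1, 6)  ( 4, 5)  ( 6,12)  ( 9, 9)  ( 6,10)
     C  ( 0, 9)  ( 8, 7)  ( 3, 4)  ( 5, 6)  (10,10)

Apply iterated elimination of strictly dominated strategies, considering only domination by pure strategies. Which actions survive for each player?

IESDS → P1:{A,C} P2:{P,T}

P1 drop B (A beats it: P:5>1 Q:7>4 R:8>6 S:11>9 T:9>6)
P2 drop Q (P beats it: A:6>4 C:9>7)
P2 drop R (P beats it: A:6>1 C:9>4)
P2 drop S (P beats it: A:6>4 C:9>6)
P1→{A,C} P2→{P,T}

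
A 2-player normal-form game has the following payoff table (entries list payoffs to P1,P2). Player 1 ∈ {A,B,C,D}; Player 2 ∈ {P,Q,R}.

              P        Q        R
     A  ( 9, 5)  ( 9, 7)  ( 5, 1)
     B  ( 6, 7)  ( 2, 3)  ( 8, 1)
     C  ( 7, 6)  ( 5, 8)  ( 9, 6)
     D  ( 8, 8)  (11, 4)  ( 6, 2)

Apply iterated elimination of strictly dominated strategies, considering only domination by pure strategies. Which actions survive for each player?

P1 drop B (C beats it: P:7>6 Q:5>2 R:9>8)
P2 drop R (Q beats it: A:7>1 C:8>6 D:4>2)
P1 drop C (A beats it: P:9>7 Q:9>5)
P1→{A,D} P2→{P,Q}

Survivors P1:{A,D} P2:{P,Q}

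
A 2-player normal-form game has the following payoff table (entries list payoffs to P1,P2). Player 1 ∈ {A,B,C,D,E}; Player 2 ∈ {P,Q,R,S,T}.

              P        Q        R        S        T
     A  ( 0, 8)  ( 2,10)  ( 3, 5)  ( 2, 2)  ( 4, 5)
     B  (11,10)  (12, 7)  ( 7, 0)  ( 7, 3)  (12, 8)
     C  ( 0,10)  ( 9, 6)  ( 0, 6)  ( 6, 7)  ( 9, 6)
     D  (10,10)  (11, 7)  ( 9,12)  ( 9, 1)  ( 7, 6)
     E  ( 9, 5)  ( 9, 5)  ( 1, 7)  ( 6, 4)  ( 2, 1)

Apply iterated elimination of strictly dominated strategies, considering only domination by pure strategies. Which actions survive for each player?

IESDS → P1:{B,D} P2:{P,R}

P1 drop A (B beats it: P:11>0 Q:12>2 R:7>3 S:7>2 T:12>4)
P1 drop C (B beats it: P:11>0 Q:12>9 R:7>0 S:7>6 T:12>9)
P1 drop E (B beats it: P:11>9 Q:12>9 R:7>1 S:7>6 T:12>2)
P2 drop Q (P beats it: B:10>7 D:10>7)
P2 drop S (P beats it: B:10>3 D:10>1)
P2 drop T (P beats it: B:10>8 D:10>6)
P1→{B,D} P2→{P,R}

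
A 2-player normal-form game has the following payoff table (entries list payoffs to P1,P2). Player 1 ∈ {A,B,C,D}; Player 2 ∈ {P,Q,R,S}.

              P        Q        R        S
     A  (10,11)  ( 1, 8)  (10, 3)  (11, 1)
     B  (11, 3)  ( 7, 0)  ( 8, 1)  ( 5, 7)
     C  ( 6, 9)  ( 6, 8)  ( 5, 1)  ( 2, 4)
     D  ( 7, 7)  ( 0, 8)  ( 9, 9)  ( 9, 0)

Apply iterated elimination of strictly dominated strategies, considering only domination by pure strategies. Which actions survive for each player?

IESDS → P1:{A,B} P2:{P,S}

P1 drop C (B beats it: P:11>6 Q:7>6 R:8>5 S:5>2)
P1 drop D (A beats it: P:10>7 Q:1>0 R:10>9 S:11>9)
P2 drop Q (P beats it: A:11>8 B:3>0)
P2 drop R (P beats it: A:11>3 B:3>1)
P1→{A,B} P2→{P,S}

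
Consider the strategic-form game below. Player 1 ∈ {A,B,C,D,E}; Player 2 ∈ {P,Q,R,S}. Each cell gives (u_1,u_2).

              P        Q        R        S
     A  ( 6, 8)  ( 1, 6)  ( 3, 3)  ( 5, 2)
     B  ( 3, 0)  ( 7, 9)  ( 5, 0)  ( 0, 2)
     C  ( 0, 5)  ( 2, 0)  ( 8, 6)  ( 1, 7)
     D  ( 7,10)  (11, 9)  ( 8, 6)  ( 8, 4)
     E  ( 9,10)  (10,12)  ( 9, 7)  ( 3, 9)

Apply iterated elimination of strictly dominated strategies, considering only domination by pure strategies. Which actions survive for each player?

P1 drop A (D beats it: P:7>6 Q:11>1 R:8>3 S:8>5)
P1 drop B (D beats it: P:7>3 Q:11>7 R:8>5 S:8>0)
P1 drop C (E beats it: P:9>0 Q:10>2 R:9>8 S:3>1)
P2 drop R (P beats it: D:10>6 E:10>7)
P2 drop S (P beats it: D:10>4 E:10>9)
P1→{D,E} P2→{P,Q}

Remaining: P1:{D,E} P2:{P,Q}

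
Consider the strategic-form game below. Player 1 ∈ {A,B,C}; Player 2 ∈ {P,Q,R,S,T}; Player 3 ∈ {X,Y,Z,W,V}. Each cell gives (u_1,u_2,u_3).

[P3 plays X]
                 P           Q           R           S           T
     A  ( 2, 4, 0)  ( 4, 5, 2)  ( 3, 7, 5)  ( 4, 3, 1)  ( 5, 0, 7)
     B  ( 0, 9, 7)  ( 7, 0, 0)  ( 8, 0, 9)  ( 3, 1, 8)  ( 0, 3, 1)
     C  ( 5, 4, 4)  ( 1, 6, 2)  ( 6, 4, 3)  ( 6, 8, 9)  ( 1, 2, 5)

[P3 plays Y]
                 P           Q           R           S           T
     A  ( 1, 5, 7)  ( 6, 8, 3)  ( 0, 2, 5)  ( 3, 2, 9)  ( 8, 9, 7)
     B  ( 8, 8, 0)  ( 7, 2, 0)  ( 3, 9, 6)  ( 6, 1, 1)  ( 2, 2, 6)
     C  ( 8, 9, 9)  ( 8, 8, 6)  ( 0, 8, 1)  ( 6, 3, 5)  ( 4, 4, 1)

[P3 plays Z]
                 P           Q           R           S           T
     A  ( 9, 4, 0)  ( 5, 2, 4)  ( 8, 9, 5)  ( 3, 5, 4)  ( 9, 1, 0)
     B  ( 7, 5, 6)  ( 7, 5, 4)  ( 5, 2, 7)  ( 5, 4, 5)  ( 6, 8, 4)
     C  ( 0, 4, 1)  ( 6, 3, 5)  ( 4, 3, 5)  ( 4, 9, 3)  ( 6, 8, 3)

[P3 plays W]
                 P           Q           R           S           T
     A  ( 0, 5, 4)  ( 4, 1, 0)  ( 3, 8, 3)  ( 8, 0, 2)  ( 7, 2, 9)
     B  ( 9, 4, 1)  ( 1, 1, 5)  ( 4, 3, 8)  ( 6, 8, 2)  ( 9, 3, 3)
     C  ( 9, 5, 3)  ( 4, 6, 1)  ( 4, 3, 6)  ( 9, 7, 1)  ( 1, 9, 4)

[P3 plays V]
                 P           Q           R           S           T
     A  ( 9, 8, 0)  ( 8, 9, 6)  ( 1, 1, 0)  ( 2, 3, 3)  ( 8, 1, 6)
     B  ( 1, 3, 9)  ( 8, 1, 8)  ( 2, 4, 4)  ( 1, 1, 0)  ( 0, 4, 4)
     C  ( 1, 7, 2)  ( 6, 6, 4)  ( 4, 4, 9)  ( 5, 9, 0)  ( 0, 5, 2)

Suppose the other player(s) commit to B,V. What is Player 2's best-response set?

u_2(P vs B,V) = 3
u_2(Q vs B,V) = 1
u_2(R vs B,V) = 4
u_2(S vs B,V) = 1
u_2(T vs B,V) = 4
max payoff 4 at {R,T}

BR_2 = {R,T}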